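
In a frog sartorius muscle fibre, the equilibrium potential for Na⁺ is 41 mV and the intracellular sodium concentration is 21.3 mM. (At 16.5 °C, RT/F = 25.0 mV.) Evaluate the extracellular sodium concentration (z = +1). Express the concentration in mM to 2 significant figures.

110 mM

Nernst: E = (25.0/1) · ln([out]/[in]), so ln([out]/[in]) = 41.0 × 1 / 25.0 = 1.6400.
[out]/[in] = e^(1.6400) = 5.155.
[out] = 5.155 × 21.3 = 109.8 mM.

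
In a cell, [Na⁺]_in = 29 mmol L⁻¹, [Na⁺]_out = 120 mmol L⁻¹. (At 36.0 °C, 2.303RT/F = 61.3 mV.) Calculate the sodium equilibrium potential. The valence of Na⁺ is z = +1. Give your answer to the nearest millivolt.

E = (61.3/z) · log₁₀([Na⁺]_out/[Na⁺]_in) with z = +1.
= (61.3/1) · log₁₀(120/29) = 61.30 · log₁₀(4.138)
= 61.30 · (0.6168) = 37.81 mV

38 mV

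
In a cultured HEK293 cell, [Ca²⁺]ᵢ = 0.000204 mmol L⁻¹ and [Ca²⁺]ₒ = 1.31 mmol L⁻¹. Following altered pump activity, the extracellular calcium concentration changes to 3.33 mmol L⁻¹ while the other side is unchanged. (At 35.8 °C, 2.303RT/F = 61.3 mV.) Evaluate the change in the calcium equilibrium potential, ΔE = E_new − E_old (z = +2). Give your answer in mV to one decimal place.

E_old = (61.3/2)·log₁₀(1.31/0.000204) = 116.70 mV
E_new = (61.3/2)·log₁₀(3.33/0.000204) = 129.12 mV
ΔE = 129.12 − (116.70) = 12.42 mV

12.4 mV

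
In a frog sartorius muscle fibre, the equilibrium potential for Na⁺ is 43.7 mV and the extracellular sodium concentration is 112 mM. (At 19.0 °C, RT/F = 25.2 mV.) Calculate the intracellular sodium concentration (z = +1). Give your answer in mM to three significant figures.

19.8 mM

Nernst: E = (25.2/1) · ln([out]/[in]), so ln([out]/[in]) = 43.7 × 1 / 25.2 = 1.7341.
[out]/[in] = e^(1.7341) = 5.664.
[in] = 112 / 5.664 = 19.77 mM.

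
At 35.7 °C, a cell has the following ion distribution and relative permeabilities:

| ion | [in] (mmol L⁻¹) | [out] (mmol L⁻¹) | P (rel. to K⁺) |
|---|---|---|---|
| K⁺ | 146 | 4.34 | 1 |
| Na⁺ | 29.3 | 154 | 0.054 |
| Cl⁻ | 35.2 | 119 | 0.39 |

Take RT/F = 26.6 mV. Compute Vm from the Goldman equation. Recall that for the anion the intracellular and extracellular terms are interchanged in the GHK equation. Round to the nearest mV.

-53 mV

Vm = 26.6 · ln[(Σ P·[cation]ₒ + Σ P·[anion]ᵢ) / (Σ P·[cation]ᵢ + Σ P·[anion]ₒ)]
Numerator = 1×4.34 + 0.054×154 + 0.39×35.2 = 26.38
Denominator = 1×146 + 0.054×29.3 + 0.39×119 = 194
Vm = 26.6 · ln(0.13601) = 26.6 × (-1.9951) = -53.07 mV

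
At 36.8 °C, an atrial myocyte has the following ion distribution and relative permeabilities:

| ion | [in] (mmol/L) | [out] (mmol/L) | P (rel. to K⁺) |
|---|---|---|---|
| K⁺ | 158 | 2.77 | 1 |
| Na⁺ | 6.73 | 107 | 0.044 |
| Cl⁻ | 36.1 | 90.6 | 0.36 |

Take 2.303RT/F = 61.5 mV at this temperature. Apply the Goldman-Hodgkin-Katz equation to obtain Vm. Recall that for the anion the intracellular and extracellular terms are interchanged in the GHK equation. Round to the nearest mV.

-60 mV

Vm = 61.5 · log₁₀[(Σ P·[cation]ₒ + Σ P·[anion]ᵢ) / (Σ P·[cation]ᵢ + Σ P·[anion]ₒ)]
Numerator = 1×2.77 + 0.044×107 + 0.36×36.1 = 20.47
Denominator = 1×158 + 0.044×6.73 + 0.36×90.6 = 190.9
Vm = 61.5 · log₁₀(0.10724) = 61.5 × (-0.9696) = -59.63 mV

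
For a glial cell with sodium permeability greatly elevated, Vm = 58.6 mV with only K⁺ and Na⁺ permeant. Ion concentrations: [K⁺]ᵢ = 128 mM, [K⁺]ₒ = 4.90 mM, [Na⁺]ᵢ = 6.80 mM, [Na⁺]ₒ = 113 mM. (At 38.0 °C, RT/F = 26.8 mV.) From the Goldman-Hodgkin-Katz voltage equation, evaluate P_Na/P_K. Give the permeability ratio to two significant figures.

22

Let α = P_Na/P_K. GHK: Vm = 26.8·ln[(Kₒ + α·Naₒ)/(Kᵢ + α·Naᵢ)].
e^(Vm/26.8) = e^(58.6/26.8) = 8.9046
So 8.9046·(Kᵢ + α·Naᵢ) = Kₒ + α·Naₒ → α = (8.9046·128.0 − 4.9) / (113.0 − 8.9046·6.8)
α = (1140 − 4.9) / (113.0 − 60.55) = 1135/52.45 = 21.64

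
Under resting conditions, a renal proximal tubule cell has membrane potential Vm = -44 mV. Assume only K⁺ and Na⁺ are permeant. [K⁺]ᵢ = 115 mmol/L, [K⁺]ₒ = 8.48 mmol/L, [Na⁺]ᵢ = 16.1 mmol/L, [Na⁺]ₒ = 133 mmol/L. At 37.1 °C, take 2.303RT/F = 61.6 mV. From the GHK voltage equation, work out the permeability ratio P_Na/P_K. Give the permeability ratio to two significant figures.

0.11

Let α = P_Na/P_K. GHK: Vm = 61.6·log₁₀[(Kₒ + α·Naₒ)/(Kᵢ + α·Naᵢ)].
10^(Vm/61.6) = 10^(-44.0/61.6) = 0.19307
So 0.19307·(Kᵢ + α·Naᵢ) = Kₒ + α·Naₒ → α = (0.19307·115.0 − 8.48) / (133.0 − 0.19307·16.1)
α = (22.2 − 8.48) / (133.0 − 3.108) = 13.72/129.9 = 0.1056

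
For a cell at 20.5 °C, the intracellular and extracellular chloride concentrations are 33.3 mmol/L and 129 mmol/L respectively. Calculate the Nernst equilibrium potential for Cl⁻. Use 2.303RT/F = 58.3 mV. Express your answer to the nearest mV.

E = (58.3/z) · log₁₀([Cl⁻]_out/[Cl⁻]_in) with z = -1.
For an anion, dividing by z = -1 reverses the sign.
= (58.3/-1) · log₁₀(129/33.3) = -58.30 · log₁₀(3.874)
= -58.30 · (0.5881) = -34.29 mV

-34 mV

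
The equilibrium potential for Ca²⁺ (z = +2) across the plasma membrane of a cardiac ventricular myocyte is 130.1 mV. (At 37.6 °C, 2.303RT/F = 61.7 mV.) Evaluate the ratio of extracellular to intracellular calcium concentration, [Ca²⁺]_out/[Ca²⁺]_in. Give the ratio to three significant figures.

log₁₀([out]/[in]) = E·z/(61.7) = 130.1 × 2 / 61.7 = 4.2172
[out]/[in] = 10^(4.2172) = 1.649e+04

16500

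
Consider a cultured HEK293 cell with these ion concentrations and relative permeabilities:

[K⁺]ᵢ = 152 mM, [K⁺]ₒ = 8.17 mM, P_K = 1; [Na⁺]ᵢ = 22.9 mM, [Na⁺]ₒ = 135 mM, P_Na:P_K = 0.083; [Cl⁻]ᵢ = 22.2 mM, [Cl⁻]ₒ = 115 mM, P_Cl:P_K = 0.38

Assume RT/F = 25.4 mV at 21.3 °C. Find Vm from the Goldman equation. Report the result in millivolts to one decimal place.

-49.8 mV

Vm = 25.4 · ln[(Σ P·[cation]ₒ + Σ P·[anion]ᵢ) / (Σ P·[cation]ᵢ + Σ P·[anion]ₒ)]
Numerator = 1×8.17 + 0.083×135 + 0.38×22.2 = 27.81
Denominator = 1×152 + 0.083×22.9 + 0.38×115 = 197.6
Vm = 25.4 · ln(0.14074) = 25.4 × (-1.9608) = -49.80 mV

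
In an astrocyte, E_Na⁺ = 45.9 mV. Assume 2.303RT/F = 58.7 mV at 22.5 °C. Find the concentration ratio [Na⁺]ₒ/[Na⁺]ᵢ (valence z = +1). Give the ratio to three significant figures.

log₁₀([out]/[in]) = E·z/(58.7) = 45.9 × 1 / 58.7 = 0.7819
[out]/[in] = 10^(0.7819) = 6.053

6.05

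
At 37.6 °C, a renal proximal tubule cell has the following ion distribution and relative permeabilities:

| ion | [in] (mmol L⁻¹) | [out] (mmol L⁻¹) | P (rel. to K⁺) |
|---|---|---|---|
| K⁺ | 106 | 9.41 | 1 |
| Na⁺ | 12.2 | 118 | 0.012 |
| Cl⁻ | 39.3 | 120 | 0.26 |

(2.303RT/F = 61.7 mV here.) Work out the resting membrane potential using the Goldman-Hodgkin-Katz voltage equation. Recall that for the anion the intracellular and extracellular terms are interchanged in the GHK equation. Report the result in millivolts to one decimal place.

Vm = 61.7 · log₁₀[(Σ P·[cation]ₒ + Σ P·[anion]ᵢ) / (Σ P·[cation]ᵢ + Σ P·[anion]ₒ)]
Numerator = 1×9.41 + 0.012×118 + 0.26×39.3 = 21.04
Denominator = 1×106 + 0.012×12.2 + 0.26×120 = 137.3
Vm = 61.7 · log₁₀(0.15322) = 61.7 × (-0.8147) = -50.27 mV

-50.3 mV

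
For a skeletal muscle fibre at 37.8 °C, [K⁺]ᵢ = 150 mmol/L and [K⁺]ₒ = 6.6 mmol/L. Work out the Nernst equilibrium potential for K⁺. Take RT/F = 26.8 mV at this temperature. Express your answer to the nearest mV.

-84 mV

E = (26.8/z) · ln([K⁺]_out/[K⁺]_in) with z = +1.
= (26.8/1) · ln(6.6/150) = 26.80 · ln(0.044)
= 26.80 · (-3.1236) = -83.71 mV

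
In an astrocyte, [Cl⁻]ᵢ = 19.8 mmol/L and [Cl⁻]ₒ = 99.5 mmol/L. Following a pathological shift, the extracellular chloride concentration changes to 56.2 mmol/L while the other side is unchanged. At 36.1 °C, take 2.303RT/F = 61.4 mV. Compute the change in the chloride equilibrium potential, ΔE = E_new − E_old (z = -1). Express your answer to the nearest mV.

15 mV

E_old = (61.4/-1)·log₁₀(99.5/19.8) = -43.05 mV
E_new = (61.4/-1)·log₁₀(56.2/19.8) = -27.82 mV
ΔE = -27.82 − (-43.05) = 15.23 mV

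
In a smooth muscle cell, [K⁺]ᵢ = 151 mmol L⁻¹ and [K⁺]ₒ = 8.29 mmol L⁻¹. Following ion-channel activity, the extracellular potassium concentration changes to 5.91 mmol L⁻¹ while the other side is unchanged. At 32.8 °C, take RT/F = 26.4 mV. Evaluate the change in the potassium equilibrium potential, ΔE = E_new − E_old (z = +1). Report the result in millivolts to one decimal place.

-8.9 mV

E_old = (26.4/1)·ln(8.29/151) = -76.62 mV
E_new = (26.4/1)·ln(5.91/151) = -85.55 mV
ΔE = -85.55 − (-76.62) = -8.93 mV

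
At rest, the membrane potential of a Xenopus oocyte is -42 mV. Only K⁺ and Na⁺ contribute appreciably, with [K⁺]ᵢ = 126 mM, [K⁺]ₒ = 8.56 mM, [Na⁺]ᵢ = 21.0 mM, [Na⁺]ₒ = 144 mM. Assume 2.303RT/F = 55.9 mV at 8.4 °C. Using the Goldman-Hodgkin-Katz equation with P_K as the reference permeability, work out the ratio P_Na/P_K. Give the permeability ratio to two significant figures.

0.098

Let α = P_Na/P_K. GHK: Vm = 55.9·log₁₀[(Kₒ + α·Naₒ)/(Kᵢ + α·Naᵢ)].
10^(Vm/55.9) = 10^(-42.0/55.9) = 0.17728
So 0.17728·(Kᵢ + α·Naᵢ) = Kₒ + α·Naₒ → α = (0.17728·126.0 − 8.56) / (144.0 − 0.17728·21.0)
α = (22.34 − 8.56) / (144.0 − 3.723) = 13.78/140.3 = 0.09821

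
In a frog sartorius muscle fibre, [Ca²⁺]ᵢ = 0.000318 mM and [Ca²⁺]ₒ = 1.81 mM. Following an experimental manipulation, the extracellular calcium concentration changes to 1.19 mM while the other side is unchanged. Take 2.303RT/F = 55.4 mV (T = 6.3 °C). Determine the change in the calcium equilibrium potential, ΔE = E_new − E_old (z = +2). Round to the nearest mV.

-5 mV

E_old = (55.4/2)·log₁₀(1.81/0.000318) = 104.02 mV
E_new = (55.4/2)·log₁₀(1.19/0.000318) = 98.98 mV
ΔE = 98.98 − (104.02) = -5.05 mV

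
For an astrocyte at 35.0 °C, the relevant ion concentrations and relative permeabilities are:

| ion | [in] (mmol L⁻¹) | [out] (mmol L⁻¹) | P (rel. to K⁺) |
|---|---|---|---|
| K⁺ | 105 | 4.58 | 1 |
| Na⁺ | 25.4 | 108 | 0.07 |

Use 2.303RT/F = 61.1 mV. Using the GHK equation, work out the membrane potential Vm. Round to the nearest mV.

Vm = 61.1 · log₁₀[(Σ P·[cation]ₒ + Σ P·[anion]ᵢ) / (Σ P·[cation]ᵢ + Σ P·[anion]ₒ)]
Numerator = 1×4.58 + 0.07×108 = 12.14
Denominator = 1×105 + 0.07×25.4 = 106.8
Vm = 61.1 · log₁₀(0.11369) = 61.1 × (-0.9443) = -57.69 mV

-58 mV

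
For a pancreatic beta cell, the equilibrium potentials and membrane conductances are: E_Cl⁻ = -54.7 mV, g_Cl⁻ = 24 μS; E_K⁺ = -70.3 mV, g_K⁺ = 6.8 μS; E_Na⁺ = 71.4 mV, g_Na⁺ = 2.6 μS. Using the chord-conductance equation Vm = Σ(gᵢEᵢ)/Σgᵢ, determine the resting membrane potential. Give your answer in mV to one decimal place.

Σ gᵢEᵢ = 24·(-54.7) + 6.8·(-70.3) + 2.6·(71.4) = -1605.20
Σ gᵢ = 24 + 6.8 + 2.6 = 33.4
Vm = -1605.20 / 33.4 = -48.06 mV

-48.1 mV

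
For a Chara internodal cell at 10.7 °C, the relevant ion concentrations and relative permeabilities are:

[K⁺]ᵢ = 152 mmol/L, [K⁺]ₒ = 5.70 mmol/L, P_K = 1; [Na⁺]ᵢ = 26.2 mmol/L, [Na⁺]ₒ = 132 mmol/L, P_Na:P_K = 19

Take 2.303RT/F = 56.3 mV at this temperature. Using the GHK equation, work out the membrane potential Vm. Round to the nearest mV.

33 mV

Vm = 56.3 · log₁₀[(Σ P·[cation]ₒ + Σ P·[anion]ᵢ) / (Σ P·[cation]ᵢ + Σ P·[anion]ₒ)]
Numerator = 1×5.70 + 19×132 = 2514
Denominator = 1×152 + 19×26.2 = 649.8
Vm = 56.3 · log₁₀(3.8684) = 56.3 × (0.5875) = 33.08 mV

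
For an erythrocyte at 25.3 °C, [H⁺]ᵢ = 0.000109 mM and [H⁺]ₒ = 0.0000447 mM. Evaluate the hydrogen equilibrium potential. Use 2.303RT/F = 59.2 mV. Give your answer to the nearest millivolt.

-23 mV

E = (59.2/z) · log₁₀([H⁺]_out/[H⁺]_in) with z = +1.
= (59.2/1) · log₁₀(0.0000447/0.000109) = 59.20 · log₁₀(0.4101)
= 59.20 · (-0.3871) = -22.92 mV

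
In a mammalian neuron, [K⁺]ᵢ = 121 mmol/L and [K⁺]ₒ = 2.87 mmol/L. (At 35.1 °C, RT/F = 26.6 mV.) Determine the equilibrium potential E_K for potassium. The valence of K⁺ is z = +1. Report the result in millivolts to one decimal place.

-99.5 mV

E = (26.6/z) · ln([K⁺]_out/[K⁺]_in) with z = +1.
= (26.6/1) · ln(2.87/121) = 26.60 · ln(0.02372)
= 26.60 · (-3.7415) = -99.52 mV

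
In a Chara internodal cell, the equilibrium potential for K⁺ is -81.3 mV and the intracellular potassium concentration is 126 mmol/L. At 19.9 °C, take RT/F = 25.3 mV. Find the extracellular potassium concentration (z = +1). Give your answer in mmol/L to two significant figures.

Nernst: E = (25.3/1) · ln([out]/[in]), so ln([out]/[in]) = -81.3 × 1 / 25.3 = -3.2134.
[out]/[in] = e^(-3.2134) = 0.04022.
[out] = 0.04022 × 126 = 5.067 mmol/L.

5.1 mmol/L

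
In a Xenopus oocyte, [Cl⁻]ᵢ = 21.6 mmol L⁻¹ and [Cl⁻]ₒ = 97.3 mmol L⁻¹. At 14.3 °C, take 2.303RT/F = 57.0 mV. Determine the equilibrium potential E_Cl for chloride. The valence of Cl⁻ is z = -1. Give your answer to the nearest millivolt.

E = (57.0/z) · log₁₀([Cl⁻]_out/[Cl⁻]_in) with z = -1.
For an anion, dividing by z = -1 reverses the sign.
= (57.0/-1) · log₁₀(97.3/21.6) = -57.00 · log₁₀(4.505)
= -57.00 · (0.6537) = -37.26 mV

-37 mV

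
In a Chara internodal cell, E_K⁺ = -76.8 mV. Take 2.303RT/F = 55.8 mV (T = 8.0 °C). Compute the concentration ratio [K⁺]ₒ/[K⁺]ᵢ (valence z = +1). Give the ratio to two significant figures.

0.042

log₁₀([out]/[in]) = E·z/(55.8) = -76.8 × 1 / 55.8 = -1.3763
[out]/[in] = 10^(-1.3763) = 0.04204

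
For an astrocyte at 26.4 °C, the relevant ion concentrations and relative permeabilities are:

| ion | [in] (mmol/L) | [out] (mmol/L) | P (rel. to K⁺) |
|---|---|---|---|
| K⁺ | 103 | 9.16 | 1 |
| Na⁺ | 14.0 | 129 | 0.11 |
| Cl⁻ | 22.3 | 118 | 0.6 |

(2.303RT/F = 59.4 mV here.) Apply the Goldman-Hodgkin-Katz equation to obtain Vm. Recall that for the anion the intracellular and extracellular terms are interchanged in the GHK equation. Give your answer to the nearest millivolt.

-40 mV

Vm = 59.4 · log₁₀[(Σ P·[cation]ₒ + Σ P·[anion]ᵢ) / (Σ P·[cation]ᵢ + Σ P·[anion]ₒ)]
Numerator = 1×9.16 + 0.11×129 + 0.6×22.3 = 36.73
Denominator = 1×103 + 0.11×14.0 + 0.6×118 = 175.3
Vm = 59.4 · log₁₀(0.20948) = 59.4 × (-0.6789) = -40.32 mV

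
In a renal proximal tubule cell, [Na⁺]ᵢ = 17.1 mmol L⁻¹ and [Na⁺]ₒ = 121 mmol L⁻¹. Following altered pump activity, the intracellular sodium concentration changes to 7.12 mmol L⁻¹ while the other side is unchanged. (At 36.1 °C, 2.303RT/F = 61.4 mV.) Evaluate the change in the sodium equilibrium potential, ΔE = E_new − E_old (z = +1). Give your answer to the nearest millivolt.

23 mV

E_old = (61.4/1)·log₁₀(121/17.1) = 52.18 mV
E_new = (61.4/1)·log₁₀(121/7.12) = 75.54 mV
ΔE = 75.54 − (52.18) = 23.36 mV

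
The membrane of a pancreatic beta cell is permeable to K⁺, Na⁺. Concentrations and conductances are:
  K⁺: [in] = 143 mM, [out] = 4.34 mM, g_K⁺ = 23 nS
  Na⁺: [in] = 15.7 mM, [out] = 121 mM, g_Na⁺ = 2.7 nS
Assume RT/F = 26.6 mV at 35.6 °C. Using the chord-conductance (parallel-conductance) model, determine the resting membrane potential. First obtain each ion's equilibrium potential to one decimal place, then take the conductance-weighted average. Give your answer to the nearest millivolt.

-78 mV

E_K⁺ = (26.6/1)·ln(4.34/143) = -93.0 mV
E_Na⁺ = (26.6/1)·ln(121/15.7) = 54.3 mV
Vm = (Σ gᵢEᵢ)/(Σ gᵢ) = (23·-93.0 + 2.7·54.3) / (23 + 2.7)
= -1992.39 / 25.7 = -77.52 mV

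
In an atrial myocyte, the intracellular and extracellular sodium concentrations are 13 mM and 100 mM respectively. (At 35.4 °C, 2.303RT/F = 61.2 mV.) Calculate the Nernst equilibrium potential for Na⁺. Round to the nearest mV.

E = (61.2/z) · log₁₀([Na⁺]_out/[Na⁺]_in) with z = +1.
= (61.2/1) · log₁₀(100/13) = 61.20 · log₁₀(7.692)
= 61.20 · (0.8861) = 54.23 mV

54 mV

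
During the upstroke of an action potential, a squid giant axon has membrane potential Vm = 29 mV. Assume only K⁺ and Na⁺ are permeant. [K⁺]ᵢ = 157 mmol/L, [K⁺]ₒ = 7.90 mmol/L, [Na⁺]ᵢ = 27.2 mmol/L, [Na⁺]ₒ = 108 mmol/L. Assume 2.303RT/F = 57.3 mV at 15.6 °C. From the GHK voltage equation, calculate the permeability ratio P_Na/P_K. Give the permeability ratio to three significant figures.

Let α = P_Na/P_K. GHK: Vm = 57.3·log₁₀[(Kₒ + α·Naₒ)/(Kᵢ + α·Naᵢ)].
10^(Vm/57.3) = 10^(29.0/57.3) = 3.2071
So 3.2071·(Kᵢ + α·Naᵢ) = Kₒ + α·Naₒ → α = (3.2071·157.0 − 7.9) / (108.0 − 3.2071·27.2)
α = (503.5 − 7.9) / (108.0 − 87.23) = 495.6/20.77 = 23.86

23.9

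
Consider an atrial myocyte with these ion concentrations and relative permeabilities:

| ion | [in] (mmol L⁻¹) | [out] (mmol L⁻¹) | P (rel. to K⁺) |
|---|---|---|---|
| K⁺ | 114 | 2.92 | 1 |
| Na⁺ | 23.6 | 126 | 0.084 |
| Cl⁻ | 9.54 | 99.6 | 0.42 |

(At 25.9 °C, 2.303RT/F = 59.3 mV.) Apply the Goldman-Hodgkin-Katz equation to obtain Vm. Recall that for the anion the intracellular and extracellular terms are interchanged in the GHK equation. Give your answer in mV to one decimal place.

-56.6 mV

Vm = 59.3 · log₁₀[(Σ P·[cation]ₒ + Σ P·[anion]ᵢ) / (Σ P·[cation]ᵢ + Σ P·[anion]ₒ)]
Numerator = 1×2.92 + 0.084×126 + 0.42×9.54 = 17.51
Denominator = 1×114 + 0.084×23.6 + 0.42×99.6 = 157.8
Vm = 59.3 · log₁₀(0.11096) = 59.3 × (-0.9548) = -56.62 mV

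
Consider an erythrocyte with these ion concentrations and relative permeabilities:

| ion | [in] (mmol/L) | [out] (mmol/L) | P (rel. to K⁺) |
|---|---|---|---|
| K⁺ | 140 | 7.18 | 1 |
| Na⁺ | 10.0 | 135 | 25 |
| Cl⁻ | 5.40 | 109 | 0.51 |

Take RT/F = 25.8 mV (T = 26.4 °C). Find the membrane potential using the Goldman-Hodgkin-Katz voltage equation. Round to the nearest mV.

Vm = 25.8 · ln[(Σ P·[cation]ₒ + Σ P·[anion]ᵢ) / (Σ P·[cation]ᵢ + Σ P·[anion]ₒ)]
Numerator = 1×7.18 + 25×135 + 0.51×5.40 = 3385
Denominator = 1×140 + 25×10.0 + 0.51×109 = 445.6
Vm = 25.8 · ln(7.5965) = 25.8 × (2.0277) = 52.31 mV

52 mV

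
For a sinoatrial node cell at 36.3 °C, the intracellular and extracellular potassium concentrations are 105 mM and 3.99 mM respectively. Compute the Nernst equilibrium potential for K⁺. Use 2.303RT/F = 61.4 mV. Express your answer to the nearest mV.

-87 mV

E = (61.4/z) · log₁₀([K⁺]_out/[K⁺]_in) with z = +1.
= (61.4/1) · log₁₀(3.99/105) = 61.40 · log₁₀(0.038)
= 61.40 · (-1.4202) = -87.20 mV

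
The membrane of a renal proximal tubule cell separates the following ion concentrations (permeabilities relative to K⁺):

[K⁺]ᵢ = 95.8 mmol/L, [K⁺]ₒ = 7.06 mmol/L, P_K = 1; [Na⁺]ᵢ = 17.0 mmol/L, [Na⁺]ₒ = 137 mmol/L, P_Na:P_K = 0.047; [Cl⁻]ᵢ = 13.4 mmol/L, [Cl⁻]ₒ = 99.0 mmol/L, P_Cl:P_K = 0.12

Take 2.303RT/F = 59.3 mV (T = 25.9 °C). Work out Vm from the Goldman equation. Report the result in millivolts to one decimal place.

Vm = 59.3 · log₁₀[(Σ P·[cation]ₒ + Σ P·[anion]ᵢ) / (Σ P·[cation]ᵢ + Σ P·[anion]ₒ)]
Numerator = 1×7.06 + 0.047×137 + 0.12×13.4 = 15.11
Denominator = 1×95.8 + 0.047×17.0 + 0.12×99.0 = 108.5
Vm = 59.3 · log₁₀(0.13926) = 59.3 × (-0.8562) = -50.77 mV

-50.8 mV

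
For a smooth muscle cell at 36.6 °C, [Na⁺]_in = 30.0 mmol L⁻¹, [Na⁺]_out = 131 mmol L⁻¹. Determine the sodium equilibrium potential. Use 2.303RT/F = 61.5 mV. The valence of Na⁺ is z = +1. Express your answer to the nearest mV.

E = (61.5/z) · log₁₀([Na⁺]_out/[Na⁺]_in) with z = +1.
= (61.5/1) · log₁₀(131/30.0) = 61.50 · log₁₀(4.367)
= 61.50 · (0.6402) = 39.37 mV

39 mV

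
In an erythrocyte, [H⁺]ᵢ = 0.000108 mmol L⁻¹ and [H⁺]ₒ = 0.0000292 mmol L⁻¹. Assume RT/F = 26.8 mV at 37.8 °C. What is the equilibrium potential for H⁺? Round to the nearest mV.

-35 mV

E = (26.8/z) · ln([H⁺]_out/[H⁺]_in) with z = +1.
= (26.8/1) · ln(0.0000292/0.000108) = 26.80 · ln(0.2704)
= 26.80 · (-1.3080) = -35.05 mV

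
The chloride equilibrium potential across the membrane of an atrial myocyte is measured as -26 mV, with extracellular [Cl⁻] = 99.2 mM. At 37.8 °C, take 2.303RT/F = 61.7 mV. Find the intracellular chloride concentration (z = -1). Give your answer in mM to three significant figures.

Nernst: E = (61.7/-1) · log₁₀([out]/[in]), so log₁₀([out]/[in]) = -26.0 × -1 / 61.7 = 0.4214.
[out]/[in] = 10^(0.4214) = 2.639.
[in] = 99.2 / 2.639 = 37.59 mM.

37.6 mM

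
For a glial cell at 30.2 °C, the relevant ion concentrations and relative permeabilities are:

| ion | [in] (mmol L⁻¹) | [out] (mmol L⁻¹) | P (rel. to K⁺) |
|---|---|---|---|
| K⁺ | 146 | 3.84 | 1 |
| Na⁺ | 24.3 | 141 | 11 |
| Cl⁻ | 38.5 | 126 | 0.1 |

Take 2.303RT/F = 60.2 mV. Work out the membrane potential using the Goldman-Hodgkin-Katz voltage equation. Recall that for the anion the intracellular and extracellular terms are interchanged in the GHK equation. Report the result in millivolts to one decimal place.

33.9 mV

Vm = 60.2 · log₁₀[(Σ P·[cation]ₒ + Σ P·[anion]ᵢ) / (Σ P·[cation]ᵢ + Σ P·[anion]ₒ)]
Numerator = 1×3.84 + 11×141 + 0.1×38.5 = 1559
Denominator = 1×146 + 11×24.3 + 0.1×126 = 425.9
Vm = 60.2 · log₁₀(3.6598) = 60.2 × (0.5635) = 33.92 mV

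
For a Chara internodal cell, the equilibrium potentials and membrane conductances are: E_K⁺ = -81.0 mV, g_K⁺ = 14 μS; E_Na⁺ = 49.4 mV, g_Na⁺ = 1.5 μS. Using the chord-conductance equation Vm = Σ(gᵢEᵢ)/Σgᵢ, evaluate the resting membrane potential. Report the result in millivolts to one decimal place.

Σ gᵢEᵢ = 14·(-81.0) + 1.5·(49.4) = -1059.90
Σ gᵢ = 14 + 1.5 = 15.5
Vm = -1059.90 / 15.5 = -68.38 mV

-68.4 mV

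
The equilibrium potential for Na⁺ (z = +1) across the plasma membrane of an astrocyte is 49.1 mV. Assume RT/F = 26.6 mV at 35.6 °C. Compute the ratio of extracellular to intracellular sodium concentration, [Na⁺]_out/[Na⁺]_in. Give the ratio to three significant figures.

6.33

ln([out]/[in]) = E·z/(26.6) = 49.1 × 1 / 26.6 = 1.8459
[out]/[in] = e^(1.8459) = 6.334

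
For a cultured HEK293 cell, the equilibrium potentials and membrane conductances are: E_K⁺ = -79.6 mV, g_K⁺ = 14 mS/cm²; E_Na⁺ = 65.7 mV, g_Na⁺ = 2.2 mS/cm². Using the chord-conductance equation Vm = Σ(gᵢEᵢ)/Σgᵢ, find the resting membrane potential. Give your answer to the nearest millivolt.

-60 mV

Σ gᵢEᵢ = 14·(-79.6) + 2.2·(65.7) = -969.86
Σ gᵢ = 14 + 2.2 = 16.2
Vm = -969.86 / 16.2 = -59.87 mV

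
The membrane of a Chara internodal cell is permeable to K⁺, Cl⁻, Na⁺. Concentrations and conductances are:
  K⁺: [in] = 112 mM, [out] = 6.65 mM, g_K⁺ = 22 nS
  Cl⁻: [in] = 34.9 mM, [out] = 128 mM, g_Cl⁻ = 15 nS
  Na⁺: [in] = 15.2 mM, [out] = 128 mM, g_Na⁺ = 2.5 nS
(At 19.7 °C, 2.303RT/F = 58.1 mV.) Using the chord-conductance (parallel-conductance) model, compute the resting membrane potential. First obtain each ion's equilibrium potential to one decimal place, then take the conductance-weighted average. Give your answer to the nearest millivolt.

-49 mV

E_K⁺ = (58.1/1)·log₁₀(6.65/112) = -71.3 mV
E_Cl⁻ = (58.1/-1)·log₁₀(128/34.9) = -32.8 mV
E_Na⁺ = (58.1/1)·log₁₀(128/15.2) = 53.8 mV
Vm = (Σ gᵢEᵢ)/(Σ gᵢ) = (22·-71.3 + 15·-32.8 + 2.5·53.8) / (22 + 15 + 2.5)
= -1926.10 / 39.5 = -48.76 mV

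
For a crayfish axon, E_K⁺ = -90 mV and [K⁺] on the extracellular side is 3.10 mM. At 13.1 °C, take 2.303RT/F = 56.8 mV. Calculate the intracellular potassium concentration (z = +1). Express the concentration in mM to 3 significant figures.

Nernst: E = (56.8/1) · log₁₀([out]/[in]), so log₁₀([out]/[in]) = -90.0 × 1 / 56.8 = -1.5845.
[out]/[in] = 10^(-1.5845) = 0.02603.
[in] = 3.10 / 0.02603 = 119.1 mM.

119 mM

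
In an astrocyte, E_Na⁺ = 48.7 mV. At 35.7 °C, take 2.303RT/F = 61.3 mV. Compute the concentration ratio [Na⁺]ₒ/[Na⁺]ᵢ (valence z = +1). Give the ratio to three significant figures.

log₁₀([out]/[in]) = E·z/(61.3) = 48.7 × 1 / 61.3 = 0.7945
[out]/[in] = 10^(0.7945) = 6.23

6.23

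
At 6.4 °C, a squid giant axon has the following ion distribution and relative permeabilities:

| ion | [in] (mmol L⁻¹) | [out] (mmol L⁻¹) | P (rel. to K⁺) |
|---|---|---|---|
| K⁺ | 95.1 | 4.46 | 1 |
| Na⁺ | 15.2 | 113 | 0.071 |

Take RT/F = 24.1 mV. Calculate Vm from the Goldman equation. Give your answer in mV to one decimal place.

Vm = 24.1 · ln[(Σ P·[cation]ₒ + Σ P·[anion]ᵢ) / (Σ P·[cation]ᵢ + Σ P·[anion]ₒ)]
Numerator = 1×4.46 + 0.071×113 = 12.48
Denominator = 1×95.1 + 0.071×15.2 = 96.18
Vm = 24.1 · ln(0.12979) = 24.1 × (-2.0418) = -49.21 mV

-49.2 mV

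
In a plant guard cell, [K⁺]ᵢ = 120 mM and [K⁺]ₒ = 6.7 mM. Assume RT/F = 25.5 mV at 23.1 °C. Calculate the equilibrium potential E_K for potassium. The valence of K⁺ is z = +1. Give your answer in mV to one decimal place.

E = (25.5/z) · ln([K⁺]_out/[K⁺]_in) with z = +1.
= (25.5/1) · ln(6.7/120) = 25.50 · ln(0.05583)
= 25.50 · (-2.8854) = -73.58 mV

-73.6 mV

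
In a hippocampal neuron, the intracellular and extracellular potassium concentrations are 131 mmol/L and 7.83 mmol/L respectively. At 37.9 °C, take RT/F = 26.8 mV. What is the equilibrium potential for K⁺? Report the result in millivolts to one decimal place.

E = (26.8/z) · ln([K⁺]_out/[K⁺]_in) with z = +1.
= (26.8/1) · ln(7.83/131) = 26.80 · ln(0.05977)
= 26.80 · (-2.8172) = -75.50 mV

-75.5 mV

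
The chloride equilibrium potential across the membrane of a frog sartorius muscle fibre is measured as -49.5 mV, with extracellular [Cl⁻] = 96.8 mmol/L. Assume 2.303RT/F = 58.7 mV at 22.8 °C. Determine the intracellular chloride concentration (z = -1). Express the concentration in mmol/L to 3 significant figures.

13.9 mmol/L

Nernst: E = (58.7/-1) · log₁₀([out]/[in]), so log₁₀([out]/[in]) = -49.5 × -1 / 58.7 = 0.8433.
[out]/[in] = 10^(0.8433) = 6.971.
[in] = 96.8 / 6.971 = 13.89 mmol/L.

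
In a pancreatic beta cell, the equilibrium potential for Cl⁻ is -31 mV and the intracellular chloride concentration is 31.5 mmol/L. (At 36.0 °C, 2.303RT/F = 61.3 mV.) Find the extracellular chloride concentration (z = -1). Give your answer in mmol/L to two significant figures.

Nernst: E = (61.3/-1) · log₁₀([out]/[in]), so log₁₀([out]/[in]) = -31.0 × -1 / 61.3 = 0.5057.
[out]/[in] = 10^(0.5057) = 3.204.
[out] = 3.204 × 31.5 = 100.9 mmol/L.

100 mmol/L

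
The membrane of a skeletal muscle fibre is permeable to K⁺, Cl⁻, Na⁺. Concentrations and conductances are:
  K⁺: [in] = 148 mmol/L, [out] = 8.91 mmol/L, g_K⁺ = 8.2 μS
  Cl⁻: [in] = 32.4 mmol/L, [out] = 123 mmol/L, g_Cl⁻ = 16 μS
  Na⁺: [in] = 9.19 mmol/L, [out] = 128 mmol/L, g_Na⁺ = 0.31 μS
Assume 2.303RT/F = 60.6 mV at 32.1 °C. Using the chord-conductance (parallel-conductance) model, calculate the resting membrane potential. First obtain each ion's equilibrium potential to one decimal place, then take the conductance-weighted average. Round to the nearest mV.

E_K⁺ = (60.6/1)·log₁₀(8.91/148) = -74.0 mV
E_Cl⁻ = (60.6/-1)·log₁₀(123/32.4) = -35.1 mV
E_Na⁺ = (60.6/1)·log₁₀(128/9.19) = 69.3 mV
Vm = (Σ gᵢEᵢ)/(Σ gᵢ) = (8.2·-74.0 + 16·-35.1 + 0.31·69.3) / (8.2 + 16 + 0.31)
= -1146.92 / 24.51 = -46.79 mV

-47 mV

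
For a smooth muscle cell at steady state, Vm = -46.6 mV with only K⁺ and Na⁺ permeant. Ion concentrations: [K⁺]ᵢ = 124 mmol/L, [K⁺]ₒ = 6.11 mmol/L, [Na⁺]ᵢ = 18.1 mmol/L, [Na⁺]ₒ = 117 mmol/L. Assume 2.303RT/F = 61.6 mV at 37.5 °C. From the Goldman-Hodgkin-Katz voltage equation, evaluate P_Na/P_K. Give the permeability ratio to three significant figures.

0.137

Let α = P_Na/P_K. GHK: Vm = 61.6·log₁₀[(Kₒ + α·Naₒ)/(Kᵢ + α·Naᵢ)].
10^(Vm/61.6) = 10^(-46.6/61.6) = 0.17519
So 0.17519·(Kᵢ + α·Naᵢ) = Kₒ + α·Naₒ → α = (0.17519·124.0 − 6.11) / (117.0 − 0.17519·18.1)
α = (21.72 − 6.11) / (117.0 − 3.171) = 15.61/113.8 = 0.1372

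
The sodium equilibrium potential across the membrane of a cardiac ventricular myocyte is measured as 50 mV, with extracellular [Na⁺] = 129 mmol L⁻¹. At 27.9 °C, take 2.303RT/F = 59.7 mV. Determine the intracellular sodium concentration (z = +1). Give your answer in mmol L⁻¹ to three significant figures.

Nernst: E = (59.7/1) · log₁₀([out]/[in]), so log₁₀([out]/[in]) = 50.0 × 1 / 59.7 = 0.8375.
[out]/[in] = 10^(0.8375) = 6.879.
[in] = 129 / 6.879 = 18.75 mmol L⁻¹.

18.8 mmol L⁻¹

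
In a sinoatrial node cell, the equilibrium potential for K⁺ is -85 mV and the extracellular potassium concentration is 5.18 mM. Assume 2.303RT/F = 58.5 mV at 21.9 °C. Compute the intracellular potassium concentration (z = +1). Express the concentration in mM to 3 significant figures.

Nernst: E = (58.5/1) · log₁₀([out]/[in]), so log₁₀([out]/[in]) = -85.0 × 1 / 58.5 = -1.4530.
[out]/[in] = 10^(-1.4530) = 0.03524.
[in] = 5.18 / 0.03524 = 147 mM.

147 mM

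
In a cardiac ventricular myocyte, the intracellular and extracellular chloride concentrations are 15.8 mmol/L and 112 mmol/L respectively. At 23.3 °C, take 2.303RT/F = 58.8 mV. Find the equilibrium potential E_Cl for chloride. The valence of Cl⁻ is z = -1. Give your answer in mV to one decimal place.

E = (58.8/z) · log₁₀([Cl⁻]_out/[Cl⁻]_in) with z = -1.
For an anion, dividing by z = -1 reverses the sign.
= (58.8/-1) · log₁₀(112/15.8) = -58.80 · log₁₀(7.089)
= -58.80 · (0.8506) = -50.01 mV

-50.0 mV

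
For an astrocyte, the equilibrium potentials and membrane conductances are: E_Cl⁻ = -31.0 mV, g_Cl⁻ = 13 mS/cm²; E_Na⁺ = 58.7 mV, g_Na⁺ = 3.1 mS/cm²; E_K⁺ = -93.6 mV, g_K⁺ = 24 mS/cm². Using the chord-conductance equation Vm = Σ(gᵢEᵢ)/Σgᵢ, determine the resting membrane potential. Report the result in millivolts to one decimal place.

-61.5 mV

Σ gᵢEᵢ = 13·(-31.0) + 3.1·(58.7) + 24·(-93.6) = -2467.43
Σ gᵢ = 13 + 3.1 + 24 = 40.1
Vm = -2467.43 / 40.1 = -61.53 mV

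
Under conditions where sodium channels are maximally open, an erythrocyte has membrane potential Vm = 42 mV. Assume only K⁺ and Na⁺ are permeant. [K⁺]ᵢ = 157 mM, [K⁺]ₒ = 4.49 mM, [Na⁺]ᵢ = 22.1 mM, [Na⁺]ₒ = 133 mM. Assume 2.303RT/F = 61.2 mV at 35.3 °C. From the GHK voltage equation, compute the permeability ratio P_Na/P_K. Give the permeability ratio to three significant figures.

Let α = P_Na/P_K. GHK: Vm = 61.2·log₁₀[(Kₒ + α·Naₒ)/(Kᵢ + α·Naᵢ)].
10^(Vm/61.2) = 10^(42.0/61.2) = 4.856
So 4.856·(Kᵢ + α·Naᵢ) = Kₒ + α·Naₒ → α = (4.856·157.0 − 4.49) / (133.0 − 4.856·22.1)
α = (762.4 − 4.49) / (133.0 − 107.3) = 757.9/25.68 = 29.51

29.5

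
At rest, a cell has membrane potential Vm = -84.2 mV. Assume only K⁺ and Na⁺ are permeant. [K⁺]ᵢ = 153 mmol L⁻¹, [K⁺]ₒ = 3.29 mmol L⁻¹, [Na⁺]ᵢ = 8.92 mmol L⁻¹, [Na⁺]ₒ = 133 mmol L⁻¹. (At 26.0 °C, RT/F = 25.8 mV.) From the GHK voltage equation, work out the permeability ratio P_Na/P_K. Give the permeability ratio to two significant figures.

Let α = P_Na/P_K. GHK: Vm = 25.8·ln[(Kₒ + α·Naₒ)/(Kᵢ + α·Naᵢ)].
e^(Vm/25.8) = e^(-84.2/25.8) = 0.038252
So 0.038252·(Kᵢ + α·Naᵢ) = Kₒ + α·Naₒ → α = (0.038252·153.0 − 3.29) / (133.0 − 0.038252·8.92)
α = (5.853 − 3.29) / (133.0 − 0.3412) = 2.563/132.7 = 0.01932

0.019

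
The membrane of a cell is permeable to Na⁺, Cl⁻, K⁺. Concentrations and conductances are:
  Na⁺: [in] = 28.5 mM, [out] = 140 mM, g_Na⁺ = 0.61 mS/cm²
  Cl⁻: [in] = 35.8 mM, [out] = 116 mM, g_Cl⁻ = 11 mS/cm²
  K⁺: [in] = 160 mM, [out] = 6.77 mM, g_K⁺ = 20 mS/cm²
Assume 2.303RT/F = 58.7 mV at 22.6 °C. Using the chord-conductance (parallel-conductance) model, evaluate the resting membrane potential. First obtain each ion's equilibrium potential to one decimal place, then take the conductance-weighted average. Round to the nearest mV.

E_Na⁺ = (58.7/1)·log₁₀(140/28.5) = 40.6 mV
E_Cl⁻ = (58.7/-1)·log₁₀(116/35.8) = -30.0 mV
E_K⁺ = (58.7/1)·log₁₀(6.77/160) = -80.6 mV
Vm = (Σ gᵢEᵢ)/(Σ gᵢ) = (0.61·40.6 + 11·-30.0 + 20·-80.6) / (0.61 + 11 + 20)
= -1917.23 / 31.61 = -60.65 mV

-61 mV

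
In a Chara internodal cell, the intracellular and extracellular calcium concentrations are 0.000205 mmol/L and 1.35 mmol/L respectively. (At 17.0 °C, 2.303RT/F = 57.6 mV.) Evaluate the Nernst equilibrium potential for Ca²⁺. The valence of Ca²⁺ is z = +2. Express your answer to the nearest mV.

110 mV

E = (57.6/z) · log₁₀([Ca²⁺]_out/[Ca²⁺]_in) with z = +2.
= (57.6/2) · log₁₀(1.35/0.000205) = 28.80 · log₁₀(6585)
= 28.80 · (3.8186) = 109.98 mV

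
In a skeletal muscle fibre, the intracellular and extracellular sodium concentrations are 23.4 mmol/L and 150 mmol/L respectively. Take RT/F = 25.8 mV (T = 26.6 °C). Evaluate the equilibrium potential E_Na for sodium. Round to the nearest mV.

48 mV

E = (25.8/z) · ln([Na⁺]_out/[Na⁺]_in) with z = +1.
= (25.8/1) · ln(150/23.4) = 25.80 · ln(6.41)
= 25.80 · (1.8579) = 47.93 mV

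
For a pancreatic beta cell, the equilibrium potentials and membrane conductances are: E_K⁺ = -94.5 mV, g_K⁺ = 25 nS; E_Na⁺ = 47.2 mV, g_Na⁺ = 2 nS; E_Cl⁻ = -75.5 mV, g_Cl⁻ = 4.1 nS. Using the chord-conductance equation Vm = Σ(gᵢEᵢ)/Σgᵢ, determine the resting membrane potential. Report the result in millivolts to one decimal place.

-82.9 mV

Σ gᵢEᵢ = 25·(-94.5) + 2·(47.2) + 4.1·(-75.5) = -2577.65
Σ gᵢ = 25 + 2 + 4.1 = 31.1
Vm = -2577.65 / 31.1 = -82.88 mV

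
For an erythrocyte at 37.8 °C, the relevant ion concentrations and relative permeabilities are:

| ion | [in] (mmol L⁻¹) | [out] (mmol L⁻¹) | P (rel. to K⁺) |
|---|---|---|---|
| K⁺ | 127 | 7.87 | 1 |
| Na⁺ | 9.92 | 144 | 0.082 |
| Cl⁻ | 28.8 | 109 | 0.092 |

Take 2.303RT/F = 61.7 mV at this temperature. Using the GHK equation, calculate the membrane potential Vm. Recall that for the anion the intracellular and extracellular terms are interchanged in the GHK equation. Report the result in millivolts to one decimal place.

-48.8 mV

Vm = 61.7 · log₁₀[(Σ P·[cation]ₒ + Σ P·[anion]ᵢ) / (Σ P·[cation]ᵢ + Σ P·[anion]ₒ)]
Numerator = 1×7.87 + 0.082×144 + 0.092×28.8 = 22.33
Denominator = 1×127 + 0.082×9.92 + 0.092×109 = 137.8
Vm = 61.7 · log₁₀(0.16198) = 61.7 × (-0.7905) = -48.78 mV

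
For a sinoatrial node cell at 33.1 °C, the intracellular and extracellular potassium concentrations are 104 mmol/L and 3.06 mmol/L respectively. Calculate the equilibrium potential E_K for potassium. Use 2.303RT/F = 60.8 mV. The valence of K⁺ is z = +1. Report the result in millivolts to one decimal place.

E = (60.8/z) · log₁₀([K⁺]_out/[K⁺]_in) with z = +1.
= (60.8/1) · log₁₀(3.06/104) = 60.80 · log₁₀(0.02942)
= 60.80 · (-1.5313) = -93.10 mV

-93.1 mV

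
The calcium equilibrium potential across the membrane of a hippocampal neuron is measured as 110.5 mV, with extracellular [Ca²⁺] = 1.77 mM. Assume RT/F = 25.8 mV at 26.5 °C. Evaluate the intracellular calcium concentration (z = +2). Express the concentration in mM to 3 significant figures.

Nernst: E = (25.8/2) · ln([out]/[in]), so ln([out]/[in]) = 110.5 × 2 / 25.8 = 8.5659.
[out]/[in] = e^(8.5659) = 5250.
[in] = 1.77 / 5250 = 0.0003372 mM.

0.000337 mM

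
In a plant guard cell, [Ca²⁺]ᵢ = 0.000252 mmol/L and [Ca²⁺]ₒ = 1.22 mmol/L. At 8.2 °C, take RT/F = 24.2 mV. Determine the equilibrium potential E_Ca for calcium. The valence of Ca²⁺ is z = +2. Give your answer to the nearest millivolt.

E = (24.2/z) · ln([Ca²⁺]_out/[Ca²⁺]_in) with z = +2.
= (24.2/2) · ln(1.22/0.000252) = 12.10 · ln(4841)
= 12.10 · (8.4849) = 102.67 mV

103 mV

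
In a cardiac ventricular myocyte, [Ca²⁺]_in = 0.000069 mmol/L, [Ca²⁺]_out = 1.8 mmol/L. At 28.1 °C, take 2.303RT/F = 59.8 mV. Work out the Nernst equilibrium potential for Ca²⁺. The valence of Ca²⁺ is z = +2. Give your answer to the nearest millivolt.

132 mV

E = (59.8/z) · log₁₀([Ca²⁺]_out/[Ca²⁺]_in) with z = +2.
= (59.8/2) · log₁₀(1.8/0.000069) = 29.90 · log₁₀(2.609e+04)
= 29.90 · (4.4164) = 132.05 mV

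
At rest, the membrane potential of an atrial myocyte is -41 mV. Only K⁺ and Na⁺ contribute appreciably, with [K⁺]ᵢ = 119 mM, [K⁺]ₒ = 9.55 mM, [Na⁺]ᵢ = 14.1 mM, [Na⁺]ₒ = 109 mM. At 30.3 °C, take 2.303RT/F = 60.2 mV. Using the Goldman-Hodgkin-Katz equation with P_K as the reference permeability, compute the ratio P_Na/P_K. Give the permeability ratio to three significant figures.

Let α = P_Na/P_K. GHK: Vm = 60.2·log₁₀[(Kₒ + α·Naₒ)/(Kᵢ + α·Naᵢ)].
10^(Vm/60.2) = 10^(-41.0/60.2) = 0.20842
So 0.20842·(Kᵢ + α·Naᵢ) = Kₒ + α·Naₒ → α = (0.20842·119.0 − 9.55) / (109.0 − 0.20842·14.1)
α = (24.8 − 9.55) / (109.0 − 2.939) = 15.25/106.1 = 0.1438

0.144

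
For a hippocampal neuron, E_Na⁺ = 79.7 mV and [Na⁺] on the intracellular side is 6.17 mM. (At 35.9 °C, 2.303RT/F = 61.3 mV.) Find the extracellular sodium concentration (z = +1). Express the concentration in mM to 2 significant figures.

120 mM

Nernst: E = (61.3/1) · log₁₀([out]/[in]), so log₁₀([out]/[in]) = 79.7 × 1 / 61.3 = 1.3002.
[out]/[in] = 10^(1.3002) = 19.96.
[out] = 19.96 × 6.17 = 123.2 mM.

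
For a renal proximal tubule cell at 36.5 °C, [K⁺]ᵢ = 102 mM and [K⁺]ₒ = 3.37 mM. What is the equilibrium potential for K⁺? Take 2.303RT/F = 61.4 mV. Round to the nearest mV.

-91 mV

E = (61.4/z) · log₁₀([K⁺]_out/[K⁺]_in) with z = +1.
= (61.4/1) · log₁₀(3.37/102) = 61.40 · log₁₀(0.03304)
= 61.40 · (-1.4810) = -90.93 mV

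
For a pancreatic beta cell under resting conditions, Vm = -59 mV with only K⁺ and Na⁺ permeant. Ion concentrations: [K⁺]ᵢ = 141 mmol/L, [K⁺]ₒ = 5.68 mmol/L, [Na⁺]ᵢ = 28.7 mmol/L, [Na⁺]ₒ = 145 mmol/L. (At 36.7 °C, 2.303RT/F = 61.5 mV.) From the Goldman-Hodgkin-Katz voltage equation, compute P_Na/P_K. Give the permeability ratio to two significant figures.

0.069

Let α = P_Na/P_K. GHK: Vm = 61.5·log₁₀[(Kₒ + α·Naₒ)/(Kᵢ + α·Naᵢ)].
10^(Vm/61.5) = 10^(-59.0/61.5) = 0.10981
So 0.10981·(Kᵢ + α·Naᵢ) = Kₒ + α·Naₒ → α = (0.10981·141.0 − 5.68) / (145.0 − 0.10981·28.7)
α = (15.48 − 5.68) / (145.0 − 3.152) = 9.804/141.8 = 0.06911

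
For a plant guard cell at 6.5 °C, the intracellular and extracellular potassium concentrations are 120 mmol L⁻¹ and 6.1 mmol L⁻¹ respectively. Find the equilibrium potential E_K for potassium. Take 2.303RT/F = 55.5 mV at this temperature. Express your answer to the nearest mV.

E = (55.5/z) · log₁₀([K⁺]_out/[K⁺]_in) with z = +1.
= (55.5/1) · log₁₀(6.1/120) = 55.50 · log₁₀(0.05083)
= 55.50 · (-1.2939) = -71.81 mV

-72 mV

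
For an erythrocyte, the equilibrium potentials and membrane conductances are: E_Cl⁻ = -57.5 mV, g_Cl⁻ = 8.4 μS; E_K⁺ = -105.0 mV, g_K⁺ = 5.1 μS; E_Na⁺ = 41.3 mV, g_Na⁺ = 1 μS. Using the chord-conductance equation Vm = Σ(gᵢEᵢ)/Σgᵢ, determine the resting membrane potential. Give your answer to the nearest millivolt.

-67 mV

Σ gᵢEᵢ = 8.4·(-57.5) + 5.1·(-105.0) + 1·(41.3) = -977.20
Σ gᵢ = 8.4 + 5.1 + 1 = 14.5
Vm = -977.20 / 14.5 = -67.39 mV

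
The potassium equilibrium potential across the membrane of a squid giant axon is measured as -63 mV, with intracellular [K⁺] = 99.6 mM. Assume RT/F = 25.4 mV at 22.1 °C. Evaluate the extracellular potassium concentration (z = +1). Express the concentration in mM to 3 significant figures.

8.34 mM

Nernst: E = (25.4/1) · ln([out]/[in]), so ln([out]/[in]) = -63.0 × 1 / 25.4 = -2.4803.
[out]/[in] = e^(-2.4803) = 0.08372.
[out] = 0.08372 × 99.6 = 8.338 mM.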